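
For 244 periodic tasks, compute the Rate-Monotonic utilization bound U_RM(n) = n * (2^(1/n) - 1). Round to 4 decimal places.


Compute 2^(1/244) = 1.0028448059
Subtract 1: 1.0028448059 - 1 = 0.0028448059
Multiply by n: 244 * 0.0028448059 = 0.6941326396
Round to 4 dp: 0.6941

0.6941


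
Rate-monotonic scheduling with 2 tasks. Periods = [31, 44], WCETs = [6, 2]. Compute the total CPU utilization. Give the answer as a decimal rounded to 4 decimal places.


Compute individual utilizations (exact fractions):
  Task 1: C/T = 6/31 (approx. 0.1935)
  Task 2: C/T = 2/44 = 1/22 (approx. 0.0455)
Total utilization U = 6/31 + 1/22 = 163/682
Rounded to 4 decimal places: U = 0.2390
RM (Liu & Layland) bound for 2 tasks = 0.828427; compare with U = 163/682 (approx. 0.239003)
U <= bound, so schedulable by RM sufficient condition.

0.2390


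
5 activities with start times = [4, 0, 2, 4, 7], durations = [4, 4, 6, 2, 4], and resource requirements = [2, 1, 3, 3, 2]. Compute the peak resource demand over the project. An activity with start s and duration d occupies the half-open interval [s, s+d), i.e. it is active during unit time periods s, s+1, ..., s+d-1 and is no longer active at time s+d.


Each activity i is active on [start_i, start_i + duration_i).
Compute total resource usage per time slot:
  t=0: active resources = [1], total = 1
  t=1: active resources = [1], total = 1
  t=2: active resources = [1, 3], total = 4
  t=3: active resources = [1, 3], total = 4
  t=4: active resources = [2, 3, 3], total = 8
  t=5: active resources = [2, 3, 3], total = 8
  t=6: active resources = [2, 3], total = 5
  t=7: active resources = [2, 3, 2], total = 7
  t=8: active resources = [2], total = 2
  t=9: active resources = [2], total = 2
  t=10: active resources = [2], total = 2
Peak resource demand = 8

8


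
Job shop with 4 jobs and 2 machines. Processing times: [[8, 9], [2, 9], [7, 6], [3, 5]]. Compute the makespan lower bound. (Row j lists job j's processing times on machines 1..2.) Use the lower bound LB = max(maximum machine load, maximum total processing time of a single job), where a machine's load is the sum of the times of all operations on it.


Machine loads:
  Machine 1: 8 + 2 + 7 + 3 = 20
  Machine 2: 9 + 9 + 6 + 5 = 29
Max machine load = 29
Job totals:
  Job 1: 17
  Job 2: 11
  Job 3: 13
  Job 4: 8
Max job total = 17
Lower bound = max(29, 17) = 29

29


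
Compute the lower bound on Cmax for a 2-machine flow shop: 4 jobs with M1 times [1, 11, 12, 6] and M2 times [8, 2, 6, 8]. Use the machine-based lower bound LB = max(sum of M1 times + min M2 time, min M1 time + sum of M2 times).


LB1 = sum(M1 times) + min(M2 times) = 30 + 2 = 32
LB2 = min(M1 times) + sum(M2 times) = 1 + 24 = 25
Lower bound = max(LB1, LB2) = max(32, 25) = 32

32


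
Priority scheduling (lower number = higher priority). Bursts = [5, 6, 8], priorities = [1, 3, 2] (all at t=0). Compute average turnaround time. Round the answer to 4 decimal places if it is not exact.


Sort by priority (ascending = highest first):
Order: [(1, 5), (2, 8), (3, 6)]
Completion times:
  Priority 1, burst=5, C=5
  Priority 2, burst=8, C=13
  Priority 3, burst=6, C=19
Average turnaround = 37/3 = 12.3333

12.3333


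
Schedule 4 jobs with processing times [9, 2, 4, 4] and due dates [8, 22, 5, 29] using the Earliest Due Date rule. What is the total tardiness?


Sort by due date (EDD order): [(4, 5), (9, 8), (2, 22), (4, 29)]
Compute completion times and tardiness:
  Job 1: p=4, d=5, C=4, tardiness=max(0,4-5)=0
  Job 2: p=9, d=8, C=13, tardiness=max(0,13-8)=5
  Job 3: p=2, d=22, C=15, tardiness=max(0,15-22)=0
  Job 4: p=4, d=29, C=19, tardiness=max(0,19-29)=0
Total tardiness = 5

5


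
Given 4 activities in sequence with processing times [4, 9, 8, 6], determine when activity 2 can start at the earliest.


Activity 2 starts after activities 1 through 1 complete.
Predecessor durations: [4]
ES = 4 = 4

4


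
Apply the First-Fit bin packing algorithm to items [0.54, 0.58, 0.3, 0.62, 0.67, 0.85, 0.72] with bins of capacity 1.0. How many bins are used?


Place items sequentially using First-Fit:
  Item 0.54 -> new Bin 1
  Item 0.58 -> new Bin 2
  Item 0.3 -> Bin 1 (now 0.84)
  Item 0.62 -> new Bin 3
  Item 0.67 -> new Bin 4
  Item 0.85 -> new Bin 5
  Item 0.72 -> new Bin 6
Total bins used = 6

6


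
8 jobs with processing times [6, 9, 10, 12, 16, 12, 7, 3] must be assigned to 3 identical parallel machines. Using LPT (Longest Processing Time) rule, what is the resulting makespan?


Sort jobs in decreasing order (LPT): [16, 12, 12, 10, 9, 7, 6, 3]
Assign each job to the least loaded machine:
  Machine 1: jobs [16, 7], load = 23
  Machine 2: jobs [12, 10, 3], load = 25
  Machine 3: jobs [12, 9, 6], load = 27
Makespan = max load = 27

27


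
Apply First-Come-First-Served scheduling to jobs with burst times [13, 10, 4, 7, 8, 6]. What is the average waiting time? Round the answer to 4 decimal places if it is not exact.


FCFS order (as given): [13, 10, 4, 7, 8, 6]
Waiting times:
  Job 1: wait = 0
  Job 2: wait = 13
  Job 3: wait = 23
  Job 4: wait = 27
  Job 5: wait = 34
  Job 6: wait = 42
Sum of waiting times = 139
Average waiting time = 139/6 = 23.1667

23.1667


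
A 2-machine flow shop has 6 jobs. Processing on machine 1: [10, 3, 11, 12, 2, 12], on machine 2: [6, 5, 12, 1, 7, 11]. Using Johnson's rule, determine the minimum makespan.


Apply Johnson's rule:
  Group 1 (a <= b): [(5, 2, 7), (2, 3, 5), (3, 11, 12)]
  Group 2 (a > b): [(6, 12, 11), (1, 10, 6), (4, 12, 1)]
Optimal job order: [5, 2, 3, 6, 1, 4]
Schedule:
  Job 5: M1 done at 2, M2 done at 9
  Job 2: M1 done at 5, M2 done at 14
  Job 3: M1 done at 16, M2 done at 28
  Job 6: M1 done at 28, M2 done at 39
  Job 1: M1 done at 38, M2 done at 45
  Job 4: M1 done at 50, M2 done at 51
Makespan = 51

51


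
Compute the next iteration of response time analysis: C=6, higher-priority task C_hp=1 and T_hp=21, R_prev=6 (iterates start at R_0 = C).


R_next = C + ceil(R_prev / T_hp) * C_hp
ceil(6 / 21) = ceil(0.2857) = 1
Interference = 1 * 1 = 1
R_next = 6 + 1 = 7

7


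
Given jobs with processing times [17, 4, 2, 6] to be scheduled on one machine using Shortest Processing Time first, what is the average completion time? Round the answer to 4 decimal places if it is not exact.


Sort jobs by processing time (SPT order): [2, 4, 6, 17]
Compute completion times sequentially:
  Job 1: processing = 2, completes at 2
  Job 2: processing = 4, completes at 6
  Job 3: processing = 6, completes at 12
  Job 4: processing = 17, completes at 29
Sum of completion times = 49
Average completion time = 49/4 = 12.25

12.25


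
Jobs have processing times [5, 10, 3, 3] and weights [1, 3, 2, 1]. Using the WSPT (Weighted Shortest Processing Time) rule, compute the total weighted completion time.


Compute p/w ratios and sort ascending (WSPT): [(3, 2), (3, 1), (10, 3), (5, 1)]
Compute weighted completion times:
  Job (p=3,w=2): C=3, w*C=2*3=6
  Job (p=3,w=1): C=6, w*C=1*6=6
  Job (p=10,w=3): C=16, w*C=3*16=48
  Job (p=5,w=1): C=21, w*C=1*21=21
Total weighted completion time = 81

81


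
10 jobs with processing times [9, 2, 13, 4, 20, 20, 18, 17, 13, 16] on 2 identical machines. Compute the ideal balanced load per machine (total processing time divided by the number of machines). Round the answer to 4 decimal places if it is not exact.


Total processing time = 9 + 2 + 13 + 4 + 20 + 20 + 18 + 17 + 13 + 16 = 132
Number of machines = 2
Ideal balanced load = 132 / 2 = 66.0

66.0


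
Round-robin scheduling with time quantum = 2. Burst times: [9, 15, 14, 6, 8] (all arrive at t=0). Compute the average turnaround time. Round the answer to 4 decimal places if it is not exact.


Time quantum = 2
Execution trace:
  J1 runs 2 units, time = 2
  J2 runs 2 units, time = 4
  J3 runs 2 units, time = 6
  J4 runs 2 units, time = 8
  J5 runs 2 units, time = 10
  J1 runs 2 units, time = 12
  J2 runs 2 units, time = 14
  J3 runs 2 units, time = 16
  J4 runs 2 units, time = 18
  J5 runs 2 units, time = 20
  J1 runs 2 units, time = 22
  J2 runs 2 units, time = 24
  J3 runs 2 units, time = 26
  J4 runs 2 units, time = 28
  J5 runs 2 units, time = 30
  J1 runs 2 units, time = 32
  J2 runs 2 units, time = 34
  J3 runs 2 units, time = 36
  J5 runs 2 units, time = 38
  J1 runs 1 units, time = 39
  J2 runs 2 units, time = 41
  J3 runs 2 units, time = 43
  J2 runs 2 units, time = 45
  J3 runs 2 units, time = 47
  J2 runs 2 units, time = 49
  J3 runs 2 units, time = 51
  J2 runs 1 units, time = 52
Finish times: [39, 52, 51, 28, 38]
Average turnaround = 208/5 = 41.6

41.6


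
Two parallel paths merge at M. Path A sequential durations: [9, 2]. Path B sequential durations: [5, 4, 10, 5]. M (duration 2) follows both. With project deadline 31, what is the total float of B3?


Forward pass: ES(B3) = sum of predecessors on chain B = 9
EF = ES + duration = 9 + 10 = 19
Backward pass: LF(M) = deadline = 31; LS(M) = 31 - 2 = 29
LF(B3) = LS(M) - sum(successors on chain B) = 29 - 5 = 24
LS = LF - duration = 24 - 10 = 14
Total float = LS - ES = 14 - 9 = 5

5


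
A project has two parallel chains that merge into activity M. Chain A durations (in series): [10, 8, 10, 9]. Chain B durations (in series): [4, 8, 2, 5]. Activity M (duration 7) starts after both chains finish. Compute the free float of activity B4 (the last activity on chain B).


ES(B4) = sum of predecessors on chain B = 14
EF(B4) = ES + duration = 14 + 5 = 19
Successor of B4 is M. ES(M) = max(sum(A), sum(B)) = max(37, 19) = 37
Free float = ES(successor) - EF(current) = 37 - 19 = 18

18


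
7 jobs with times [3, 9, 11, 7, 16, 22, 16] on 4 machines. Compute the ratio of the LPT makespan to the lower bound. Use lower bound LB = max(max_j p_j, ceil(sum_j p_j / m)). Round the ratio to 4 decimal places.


LPT order: [22, 16, 16, 11, 9, 7, 3]
Machine loads after assignment: [22, 23, 19, 20]
LPT makespan = 23
Lower bound = max(max_job, ceil(total/4)) = max(22, 21) = 22
Ratio = 23 / 22 = 1.0455

1.0455


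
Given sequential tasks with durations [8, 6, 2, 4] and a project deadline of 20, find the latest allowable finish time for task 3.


LF(activity 3) = deadline - sum of successor durations
Successors: activities 4 through 4 with durations [4]
Sum of successor durations = 4
LF = 20 - 4 = 16

16


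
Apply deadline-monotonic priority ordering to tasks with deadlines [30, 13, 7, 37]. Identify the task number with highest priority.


Sort tasks by relative deadline (ascending):
  Task 3: deadline = 7
  Task 2: deadline = 13
  Task 1: deadline = 30
  Task 4: deadline = 37
Priority order (highest first): [3, 2, 1, 4]
Highest priority task = 3

3


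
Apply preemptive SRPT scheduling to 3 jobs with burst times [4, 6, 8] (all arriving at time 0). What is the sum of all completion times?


Since all jobs arrive at t=0, SRPT equals SPT ordering.
SPT order: [4, 6, 8]
Completion times:
  Job 1: p=4, C=4
  Job 2: p=6, C=10
  Job 3: p=8, C=18
Total completion time = 4 + 10 + 18 = 32

32


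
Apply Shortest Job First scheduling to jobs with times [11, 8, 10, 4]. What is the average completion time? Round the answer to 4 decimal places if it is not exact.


SJF order (ascending): [4, 8, 10, 11]
Completion times:
  Job 1: burst=4, C=4
  Job 2: burst=8, C=12
  Job 3: burst=10, C=22
  Job 4: burst=11, C=33
Average completion = 71/4 = 17.75

17.75


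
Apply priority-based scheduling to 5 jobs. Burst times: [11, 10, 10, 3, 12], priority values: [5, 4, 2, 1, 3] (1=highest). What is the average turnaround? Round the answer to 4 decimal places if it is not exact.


Sort by priority (ascending = highest first):
Order: [(1, 3), (2, 10), (3, 12), (4, 10), (5, 11)]
Completion times:
  Priority 1, burst=3, C=3
  Priority 2, burst=10, C=13
  Priority 3, burst=12, C=25
  Priority 4, burst=10, C=35
  Priority 5, burst=11, C=46
Average turnaround = 122/5 = 24.4

24.4


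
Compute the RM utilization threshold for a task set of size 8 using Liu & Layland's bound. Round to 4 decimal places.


Compute 2^(1/8) = 1.0905077327
Subtract 1: 1.0905077327 - 1 = 0.0905077327
Multiply by n: 8 * 0.0905077327 = 0.7240618616
Round to 4 dp: 0.7241

0.7241


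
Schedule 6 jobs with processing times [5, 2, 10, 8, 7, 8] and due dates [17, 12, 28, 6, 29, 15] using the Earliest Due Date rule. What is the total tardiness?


Sort by due date (EDD order): [(8, 6), (2, 12), (8, 15), (5, 17), (10, 28), (7, 29)]
Compute completion times and tardiness:
  Job 1: p=8, d=6, C=8, tardiness=max(0,8-6)=2
  Job 2: p=2, d=12, C=10, tardiness=max(0,10-12)=0
  Job 3: p=8, d=15, C=18, tardiness=max(0,18-15)=3
  Job 4: p=5, d=17, C=23, tardiness=max(0,23-17)=6
  Job 5: p=10, d=28, C=33, tardiness=max(0,33-28)=5
  Job 6: p=7, d=29, C=40, tardiness=max(0,40-29)=11
Total tardiness = 27

27


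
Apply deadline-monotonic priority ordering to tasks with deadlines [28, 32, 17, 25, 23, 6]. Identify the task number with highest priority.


Sort tasks by relative deadline (ascending):
  Task 6: deadline = 6
  Task 3: deadline = 17
  Task 5: deadline = 23
  Task 4: deadline = 25
  Task 1: deadline = 28
  Task 2: deadline = 32
Priority order (highest first): [6, 3, 5, 4, 1, 2]
Highest priority task = 6

6


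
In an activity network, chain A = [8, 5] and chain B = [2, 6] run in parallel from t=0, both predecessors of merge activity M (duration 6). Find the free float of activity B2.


ES(B2) = sum of predecessors on chain B = 2
EF(B2) = ES + duration = 2 + 6 = 8
Successor of B2 is M. ES(M) = max(sum(A), sum(B)) = max(13, 8) = 13
Free float = ES(successor) - EF(current) = 13 - 8 = 5

5


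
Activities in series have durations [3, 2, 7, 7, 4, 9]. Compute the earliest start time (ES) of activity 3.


Activity 3 starts after activities 1 through 2 complete.
Predecessor durations: [3, 2]
ES = 3 + 2 = 5

5


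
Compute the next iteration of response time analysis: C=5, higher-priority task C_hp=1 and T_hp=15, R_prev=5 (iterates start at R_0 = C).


R_next = C + ceil(R_prev / T_hp) * C_hp
ceil(5 / 15) = ceil(0.3333) = 1
Interference = 1 * 1 = 1
R_next = 5 + 1 = 6

6


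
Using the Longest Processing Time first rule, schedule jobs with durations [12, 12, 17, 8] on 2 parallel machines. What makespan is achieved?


Sort jobs in decreasing order (LPT): [17, 12, 12, 8]
Assign each job to the least loaded machine:
  Machine 1: jobs [17, 8], load = 25
  Machine 2: jobs [12, 12], load = 24
Makespan = max load = 25

25


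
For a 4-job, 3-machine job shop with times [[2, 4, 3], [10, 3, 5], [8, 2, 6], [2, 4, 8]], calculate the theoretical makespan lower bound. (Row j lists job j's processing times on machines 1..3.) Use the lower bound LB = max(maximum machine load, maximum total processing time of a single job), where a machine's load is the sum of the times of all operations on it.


Machine loads:
  Machine 1: 2 + 10 + 8 + 2 = 22
  Machine 2: 4 + 3 + 2 + 4 = 13
  Machine 3: 3 + 5 + 6 + 8 = 22
Max machine load = 22
Job totals:
  Job 1: 9
  Job 2: 18
  Job 3: 16
  Job 4: 14
Max job total = 18
Lower bound = max(22, 18) = 22

22


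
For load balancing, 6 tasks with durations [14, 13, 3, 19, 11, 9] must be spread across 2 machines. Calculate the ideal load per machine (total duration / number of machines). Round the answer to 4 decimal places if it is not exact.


Total processing time = 14 + 13 + 3 + 19 + 11 + 9 = 69
Number of machines = 2
Ideal balanced load = 69 / 2 = 34.5

34.5


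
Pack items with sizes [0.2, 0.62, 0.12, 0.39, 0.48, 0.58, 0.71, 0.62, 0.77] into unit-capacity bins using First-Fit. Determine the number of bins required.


Place items sequentially using First-Fit:
  Item 0.2 -> new Bin 1
  Item 0.62 -> Bin 1 (now 0.82)
  Item 0.12 -> Bin 1 (now 0.94)
  Item 0.39 -> new Bin 2
  Item 0.48 -> Bin 2 (now 0.87)
  Item 0.58 -> new Bin 3
  Item 0.71 -> new Bin 4
  Item 0.62 -> new Bin 5
  Item 0.77 -> new Bin 6
Total bins used = 6

6


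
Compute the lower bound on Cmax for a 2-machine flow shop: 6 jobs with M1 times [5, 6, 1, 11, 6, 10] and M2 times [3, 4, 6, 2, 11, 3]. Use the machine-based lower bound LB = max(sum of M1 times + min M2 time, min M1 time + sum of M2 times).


LB1 = sum(M1 times) + min(M2 times) = 39 + 2 = 41
LB2 = min(M1 times) + sum(M2 times) = 1 + 29 = 30
Lower bound = max(LB1, LB2) = max(41, 30) = 41

41


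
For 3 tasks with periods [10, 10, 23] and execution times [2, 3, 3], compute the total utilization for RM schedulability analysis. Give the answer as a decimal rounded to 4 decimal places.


Compute individual utilizations (exact fractions):
  Task 1: C/T = 2/10 = 1/5 (approx. 0.2)
  Task 2: C/T = 3/10 (approx. 0.3)
  Task 3: C/T = 3/23 (approx. 0.1304)
Total utilization U = 1/5 + 3/10 + 3/23 = 29/46
Rounded to 4 decimal places: U = 0.6304
RM (Liu & Layland) bound for 3 tasks = 0.779763; compare with U = 29/46 (approx. 0.630435)
U <= bound, so schedulable by RM sufficient condition.

0.6304


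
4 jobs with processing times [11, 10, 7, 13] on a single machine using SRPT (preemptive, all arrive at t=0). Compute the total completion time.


Since all jobs arrive at t=0, SRPT equals SPT ordering.
SPT order: [7, 10, 11, 13]
Completion times:
  Job 1: p=7, C=7
  Job 2: p=10, C=17
  Job 3: p=11, C=28
  Job 4: p=13, C=41
Total completion time = 7 + 17 + 28 + 41 = 93

93


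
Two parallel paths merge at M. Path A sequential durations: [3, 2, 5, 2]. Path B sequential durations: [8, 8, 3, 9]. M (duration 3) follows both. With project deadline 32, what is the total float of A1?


Forward pass: ES(A1) = sum of predecessors on chain A = 0
EF = ES + duration = 0 + 3 = 3
Backward pass: LF(M) = deadline = 32; LS(M) = 32 - 3 = 29
LF(A1) = LS(M) - sum(successors on chain A) = 29 - 9 = 20
LS = LF - duration = 20 - 3 = 17
Total float = LS - ES = 17 - 0 = 17

17


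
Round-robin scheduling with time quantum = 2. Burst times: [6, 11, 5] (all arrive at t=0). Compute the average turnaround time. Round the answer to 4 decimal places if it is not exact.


Time quantum = 2
Execution trace:
  J1 runs 2 units, time = 2
  J2 runs 2 units, time = 4
  J3 runs 2 units, time = 6
  J1 runs 2 units, time = 8
  J2 runs 2 units, time = 10
  J3 runs 2 units, time = 12
  J1 runs 2 units, time = 14
  J2 runs 2 units, time = 16
  J3 runs 1 units, time = 17
  J2 runs 2 units, time = 19
  J2 runs 2 units, time = 21
  J2 runs 1 units, time = 22
Finish times: [14, 22, 17]
Average turnaround = 53/3 = 17.6667

17.6667


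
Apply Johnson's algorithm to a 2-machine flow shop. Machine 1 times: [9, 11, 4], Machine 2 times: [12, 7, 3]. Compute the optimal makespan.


Apply Johnson's rule:
  Group 1 (a <= b): [(1, 9, 12)]
  Group 2 (a > b): [(2, 11, 7), (3, 4, 3)]
Optimal job order: [1, 2, 3]
Schedule:
  Job 1: M1 done at 9, M2 done at 21
  Job 2: M1 done at 20, M2 done at 28
  Job 3: M1 done at 24, M2 done at 31
Makespan = 31

31


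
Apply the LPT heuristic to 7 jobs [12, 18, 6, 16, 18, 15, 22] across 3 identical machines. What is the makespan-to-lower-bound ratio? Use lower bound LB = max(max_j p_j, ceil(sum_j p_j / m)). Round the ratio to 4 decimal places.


LPT order: [22, 18, 18, 16, 15, 12, 6]
Machine loads after assignment: [34, 34, 39]
LPT makespan = 39
Lower bound = max(max_job, ceil(total/3)) = max(22, 36) = 36
Ratio = 39 / 36 = 1.0833

1.0833


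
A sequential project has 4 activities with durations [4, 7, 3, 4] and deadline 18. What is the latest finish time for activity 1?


LF(activity 1) = deadline - sum of successor durations
Successors: activities 2 through 4 with durations [7, 3, 4]
Sum of successor durations = 14
LF = 18 - 14 = 4

4


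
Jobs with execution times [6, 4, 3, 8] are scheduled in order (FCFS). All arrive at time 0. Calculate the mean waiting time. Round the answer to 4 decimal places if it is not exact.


FCFS order (as given): [6, 4, 3, 8]
Waiting times:
  Job 1: wait = 0
  Job 2: wait = 6
  Job 3: wait = 10
  Job 4: wait = 13
Sum of waiting times = 29
Average waiting time = 29/4 = 7.25

7.25


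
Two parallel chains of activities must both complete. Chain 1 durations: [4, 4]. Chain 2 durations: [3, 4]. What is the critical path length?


Path A total = 4 + 4 = 8
Path B total = 3 + 4 = 7
Critical path = longest path = max(8, 7) = 8

8


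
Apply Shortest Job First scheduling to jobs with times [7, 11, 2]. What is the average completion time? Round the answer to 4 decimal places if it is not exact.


SJF order (ascending): [2, 7, 11]
Completion times:
  Job 1: burst=2, C=2
  Job 2: burst=7, C=9
  Job 3: burst=11, C=20
Average completion = 31/3 = 10.3333

10.3333


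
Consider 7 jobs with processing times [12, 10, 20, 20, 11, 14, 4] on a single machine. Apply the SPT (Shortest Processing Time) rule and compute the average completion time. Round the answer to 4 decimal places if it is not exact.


Sort jobs by processing time (SPT order): [4, 10, 11, 12, 14, 20, 20]
Compute completion times sequentially:
  Job 1: processing = 4, completes at 4
  Job 2: processing = 10, completes at 14
  Job 3: processing = 11, completes at 25
  Job 4: processing = 12, completes at 37
  Job 5: processing = 14, completes at 51
  Job 6: processing = 20, completes at 71
  Job 7: processing = 20, completes at 91
Sum of completion times = 293
Average completion time = 293/7 = 41.8571

41.8571


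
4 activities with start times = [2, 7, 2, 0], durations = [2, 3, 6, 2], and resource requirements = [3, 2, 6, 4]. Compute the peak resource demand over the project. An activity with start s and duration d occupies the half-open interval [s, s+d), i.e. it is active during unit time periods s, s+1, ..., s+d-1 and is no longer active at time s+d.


Each activity i is active on [start_i, start_i + duration_i).
Compute total resource usage per time slot:
  t=0: active resources = [4], total = 4
  t=1: active resources = [4], total = 4
  t=2: active resources = [3, 6], total = 9
  t=3: active resources = [3, 6], total = 9
  t=4: active resources = [6], total = 6
  t=5: active resources = [6], total = 6
  t=6: active resources = [6], total = 6
  t=7: active resources = [2, 6], total = 8
  t=8: active resources = [2], total = 2
  t=9: active resources = [2], total = 2
Peak resource demand = 9

9


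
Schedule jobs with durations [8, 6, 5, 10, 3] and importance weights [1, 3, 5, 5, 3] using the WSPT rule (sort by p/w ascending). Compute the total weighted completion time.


Compute p/w ratios and sort ascending (WSPT): [(5, 5), (3, 3), (6, 3), (10, 5), (8, 1)]
Compute weighted completion times:
  Job (p=5,w=5): C=5, w*C=5*5=25
  Job (p=3,w=3): C=8, w*C=3*8=24
  Job (p=6,w=3): C=14, w*C=3*14=42
  Job (p=10,w=5): C=24, w*C=5*24=120
  Job (p=8,w=1): C=32, w*C=1*32=32
Total weighted completion time = 243

243


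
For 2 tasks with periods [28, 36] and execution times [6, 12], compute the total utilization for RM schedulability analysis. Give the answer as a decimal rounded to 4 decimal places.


Compute individual utilizations (exact fractions):
  Task 1: C/T = 6/28 = 3/14 (approx. 0.2143)
  Task 2: C/T = 12/36 = 1/3 (approx. 0.3333)
Total utilization U = 3/14 + 1/3 = 23/42
Rounded to 4 decimal places: U = 0.5476
RM (Liu & Layland) bound for 2 tasks = 0.828427; compare with U = 23/42 (approx. 0.547619)
U <= bound, so schedulable by RM sufficient condition.

0.5476


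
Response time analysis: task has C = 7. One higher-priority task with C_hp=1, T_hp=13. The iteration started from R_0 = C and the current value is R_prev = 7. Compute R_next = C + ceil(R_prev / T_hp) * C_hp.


R_next = C + ceil(R_prev / T_hp) * C_hp
ceil(7 / 13) = ceil(0.5385) = 1
Interference = 1 * 1 = 1
R_next = 7 + 1 = 8

8


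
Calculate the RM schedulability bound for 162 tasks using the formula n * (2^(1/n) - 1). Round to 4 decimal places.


Compute 2^(1/162) = 1.0042878529
Subtract 1: 1.0042878529 - 1 = 0.0042878529
Multiply by n: 162 * 0.0042878529 = 0.6946321698
Round to 4 dp: 0.6946

0.6946


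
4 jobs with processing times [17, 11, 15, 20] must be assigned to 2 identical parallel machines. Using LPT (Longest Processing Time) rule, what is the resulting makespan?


Sort jobs in decreasing order (LPT): [20, 17, 15, 11]
Assign each job to the least loaded machine:
  Machine 1: jobs [20, 11], load = 31
  Machine 2: jobs [17, 15], load = 32
Makespan = max load = 32

32


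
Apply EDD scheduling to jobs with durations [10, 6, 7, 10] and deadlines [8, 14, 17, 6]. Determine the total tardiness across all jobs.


Sort by due date (EDD order): [(10, 6), (10, 8), (6, 14), (7, 17)]
Compute completion times and tardiness:
  Job 1: p=10, d=6, C=10, tardiness=max(0,10-6)=4
  Job 2: p=10, d=8, C=20, tardiness=max(0,20-8)=12
  Job 3: p=6, d=14, C=26, tardiness=max(0,26-14)=12
  Job 4: p=7, d=17, C=33, tardiness=max(0,33-17)=16
Total tardiness = 44

44


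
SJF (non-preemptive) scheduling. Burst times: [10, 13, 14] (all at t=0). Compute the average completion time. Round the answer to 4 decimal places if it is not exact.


SJF order (ascending): [10, 13, 14]
Completion times:
  Job 1: burst=10, C=10
  Job 2: burst=13, C=23
  Job 3: burst=14, C=37
Average completion = 70/3 = 23.3333

23.3333


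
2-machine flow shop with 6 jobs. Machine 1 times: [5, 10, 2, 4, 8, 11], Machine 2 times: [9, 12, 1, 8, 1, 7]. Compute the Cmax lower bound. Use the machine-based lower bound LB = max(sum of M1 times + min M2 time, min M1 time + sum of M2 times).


LB1 = sum(M1 times) + min(M2 times) = 40 + 1 = 41
LB2 = min(M1 times) + sum(M2 times) = 2 + 38 = 40
Lower bound = max(LB1, LB2) = max(41, 40) = 41

41


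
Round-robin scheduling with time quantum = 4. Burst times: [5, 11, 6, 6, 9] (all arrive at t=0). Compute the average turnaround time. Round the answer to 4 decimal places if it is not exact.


Time quantum = 4
Execution trace:
  J1 runs 4 units, time = 4
  J2 runs 4 units, time = 8
  J3 runs 4 units, time = 12
  J4 runs 4 units, time = 16
  J5 runs 4 units, time = 20
  J1 runs 1 units, time = 21
  J2 runs 4 units, time = 25
  J3 runs 2 units, time = 27
  J4 runs 2 units, time = 29
  J5 runs 4 units, time = 33
  J2 runs 3 units, time = 36
  J5 runs 1 units, time = 37
Finish times: [21, 36, 27, 29, 37]
Average turnaround = 150/5 = 30.0

30.0


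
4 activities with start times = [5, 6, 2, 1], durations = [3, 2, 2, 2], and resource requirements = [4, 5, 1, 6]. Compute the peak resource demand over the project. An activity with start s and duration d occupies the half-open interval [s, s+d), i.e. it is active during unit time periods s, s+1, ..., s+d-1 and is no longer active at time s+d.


Each activity i is active on [start_i, start_i + duration_i).
Compute total resource usage per time slot:
  t=0: active resources = [], total = 0
  t=1: active resources = [6], total = 6
  t=2: active resources = [1, 6], total = 7
  t=3: active resources = [1], total = 1
  t=4: active resources = [], total = 0
  t=5: active resources = [4], total = 4
  t=6: active resources = [4, 5], total = 9
  t=7: active resources = [4, 5], total = 9
Peak resource demand = 9

9


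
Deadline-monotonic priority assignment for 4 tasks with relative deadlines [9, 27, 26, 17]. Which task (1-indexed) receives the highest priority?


Sort tasks by relative deadline (ascending):
  Task 1: deadline = 9
  Task 4: deadline = 17
  Task 3: deadline = 26
  Task 2: deadline = 27
Priority order (highest first): [1, 4, 3, 2]
Highest priority task = 1

1


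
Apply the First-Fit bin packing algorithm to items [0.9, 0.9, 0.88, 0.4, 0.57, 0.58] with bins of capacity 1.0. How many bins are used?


Place items sequentially using First-Fit:
  Item 0.9 -> new Bin 1
  Item 0.9 -> new Bin 2
  Item 0.88 -> new Bin 3
  Item 0.4 -> new Bin 4
  Item 0.57 -> Bin 4 (now 0.97)
  Item 0.58 -> new Bin 5
Total bins used = 5

5


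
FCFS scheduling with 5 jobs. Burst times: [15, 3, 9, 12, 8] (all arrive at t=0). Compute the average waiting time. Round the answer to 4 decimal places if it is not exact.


FCFS order (as given): [15, 3, 9, 12, 8]
Waiting times:
  Job 1: wait = 0
  Job 2: wait = 15
  Job 3: wait = 18
  Job 4: wait = 27
  Job 5: wait = 39
Sum of waiting times = 99
Average waiting time = 99/5 = 19.8

19.8


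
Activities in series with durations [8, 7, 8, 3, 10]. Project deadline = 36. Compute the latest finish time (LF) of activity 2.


LF(activity 2) = deadline - sum of successor durations
Successors: activities 3 through 5 with durations [8, 3, 10]
Sum of successor durations = 21
LF = 36 - 21 = 15

15


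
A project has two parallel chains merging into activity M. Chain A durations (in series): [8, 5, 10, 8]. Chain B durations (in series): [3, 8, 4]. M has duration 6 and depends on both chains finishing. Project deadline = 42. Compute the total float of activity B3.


Forward pass: ES(B3) = sum of predecessors on chain B = 11
EF = ES + duration = 11 + 4 = 15
Backward pass: LF(M) = deadline = 42; LS(M) = 42 - 6 = 36
LF(B3) = LS(M) - sum(successors on chain B) = 36 - 0 = 36
LS = LF - duration = 36 - 4 = 32
Total float = LS - ES = 32 - 11 = 21

21


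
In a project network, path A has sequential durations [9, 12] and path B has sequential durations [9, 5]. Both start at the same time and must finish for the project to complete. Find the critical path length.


Path A total = 9 + 12 = 21
Path B total = 9 + 5 = 14
Critical path = longest path = max(21, 14) = 21

21


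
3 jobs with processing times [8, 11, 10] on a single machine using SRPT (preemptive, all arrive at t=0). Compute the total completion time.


Since all jobs arrive at t=0, SRPT equals SPT ordering.
SPT order: [8, 10, 11]
Completion times:
  Job 1: p=8, C=8
  Job 2: p=10, C=18
  Job 3: p=11, C=29
Total completion time = 8 + 18 + 29 = 55

55


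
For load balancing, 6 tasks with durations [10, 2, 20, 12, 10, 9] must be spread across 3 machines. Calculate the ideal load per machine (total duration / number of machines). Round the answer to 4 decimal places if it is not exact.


Total processing time = 10 + 2 + 20 + 12 + 10 + 9 = 63
Number of machines = 3
Ideal balanced load = 63 / 3 = 21.0

21.0


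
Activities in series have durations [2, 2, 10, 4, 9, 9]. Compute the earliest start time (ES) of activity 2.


Activity 2 starts after activities 1 through 1 complete.
Predecessor durations: [2]
ES = 2 = 2

2


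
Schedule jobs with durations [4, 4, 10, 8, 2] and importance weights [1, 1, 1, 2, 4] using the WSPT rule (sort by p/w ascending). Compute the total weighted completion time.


Compute p/w ratios and sort ascending (WSPT): [(2, 4), (4, 1), (4, 1), (8, 2), (10, 1)]
Compute weighted completion times:
  Job (p=2,w=4): C=2, w*C=4*2=8
  Job (p=4,w=1): C=6, w*C=1*6=6
  Job (p=4,w=1): C=10, w*C=1*10=10
  Job (p=8,w=2): C=18, w*C=2*18=36
  Job (p=10,w=1): C=28, w*C=1*28=28
Total weighted completion time = 88

88


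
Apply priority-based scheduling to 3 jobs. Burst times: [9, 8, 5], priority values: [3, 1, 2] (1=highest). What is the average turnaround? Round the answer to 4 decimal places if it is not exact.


Sort by priority (ascending = highest first):
Order: [(1, 8), (2, 5), (3, 9)]
Completion times:
  Priority 1, burst=8, C=8
  Priority 2, burst=5, C=13
  Priority 3, burst=9, C=22
Average turnaround = 43/3 = 14.3333

14.3333


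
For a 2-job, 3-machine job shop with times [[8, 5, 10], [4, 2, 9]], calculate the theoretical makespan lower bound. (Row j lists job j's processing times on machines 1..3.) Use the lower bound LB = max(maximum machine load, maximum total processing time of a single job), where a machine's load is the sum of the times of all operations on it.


Machine loads:
  Machine 1: 8 + 4 = 12
  Machine 2: 5 + 2 = 7
  Machine 3: 10 + 9 = 19
Max machine load = 19
Job totals:
  Job 1: 23
  Job 2: 15
Max job total = 23
Lower bound = max(19, 23) = 23

23


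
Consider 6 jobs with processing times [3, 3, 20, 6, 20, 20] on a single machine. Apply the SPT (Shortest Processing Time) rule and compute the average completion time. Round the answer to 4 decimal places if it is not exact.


Sort jobs by processing time (SPT order): [3, 3, 6, 20, 20, 20]
Compute completion times sequentially:
  Job 1: processing = 3, completes at 3
  Job 2: processing = 3, completes at 6
  Job 3: processing = 6, completes at 12
  Job 4: processing = 20, completes at 32
  Job 5: processing = 20, completes at 52
  Job 6: processing = 20, completes at 72
Sum of completion times = 177
Average completion time = 177/6 = 29.5

29.5


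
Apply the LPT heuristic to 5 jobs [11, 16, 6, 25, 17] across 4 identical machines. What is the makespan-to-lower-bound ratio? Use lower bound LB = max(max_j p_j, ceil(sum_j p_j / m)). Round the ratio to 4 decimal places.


LPT order: [25, 17, 16, 11, 6]
Machine loads after assignment: [25, 17, 16, 17]
LPT makespan = 25
Lower bound = max(max_job, ceil(total/4)) = max(25, 19) = 25
Ratio = 25 / 25 = 1.0

1.0


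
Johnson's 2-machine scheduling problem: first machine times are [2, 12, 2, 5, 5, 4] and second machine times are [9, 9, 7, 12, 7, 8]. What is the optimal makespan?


Apply Johnson's rule:
  Group 1 (a <= b): [(1, 2, 9), (3, 2, 7), (6, 4, 8), (4, 5, 12), (5, 5, 7)]
  Group 2 (a > b): [(2, 12, 9)]
Optimal job order: [1, 3, 6, 4, 5, 2]
Schedule:
  Job 1: M1 done at 2, M2 done at 11
  Job 3: M1 done at 4, M2 done at 18
  Job 6: M1 done at 8, M2 done at 26
  Job 4: M1 done at 13, M2 done at 38
  Job 5: M1 done at 18, M2 done at 45
  Job 2: M1 done at 30, M2 done at 54
Makespan = 54

54


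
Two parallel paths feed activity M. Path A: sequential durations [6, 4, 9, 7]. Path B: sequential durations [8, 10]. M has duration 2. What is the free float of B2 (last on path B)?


ES(B2) = sum of predecessors on chain B = 8
EF(B2) = ES + duration = 8 + 10 = 18
Successor of B2 is M. ES(M) = max(sum(A), sum(B)) = max(26, 18) = 26
Free float = ES(successor) - EF(current) = 26 - 18 = 8

8


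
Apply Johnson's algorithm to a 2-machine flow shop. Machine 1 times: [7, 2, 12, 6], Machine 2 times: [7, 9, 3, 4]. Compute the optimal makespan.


Apply Johnson's rule:
  Group 1 (a <= b): [(2, 2, 9), (1, 7, 7)]
  Group 2 (a > b): [(4, 6, 4), (3, 12, 3)]
Optimal job order: [2, 1, 4, 3]
Schedule:
  Job 2: M1 done at 2, M2 done at 11
  Job 1: M1 done at 9, M2 done at 18
  Job 4: M1 done at 15, M2 done at 22
  Job 3: M1 done at 27, M2 done at 30
Makespan = 30

30


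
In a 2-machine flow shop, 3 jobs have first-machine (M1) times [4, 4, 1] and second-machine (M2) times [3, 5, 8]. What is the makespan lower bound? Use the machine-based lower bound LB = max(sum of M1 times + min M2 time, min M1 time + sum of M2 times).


LB1 = sum(M1 times) + min(M2 times) = 9 + 3 = 12
LB2 = min(M1 times) + sum(M2 times) = 1 + 16 = 17
Lower bound = max(LB1, LB2) = max(12, 17) = 17

17


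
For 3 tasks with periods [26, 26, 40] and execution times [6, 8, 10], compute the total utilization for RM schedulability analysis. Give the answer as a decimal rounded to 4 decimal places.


Compute individual utilizations (exact fractions):
  Task 1: C/T = 6/26 = 3/13 (approx. 0.2308)
  Task 2: C/T = 8/26 = 4/13 (approx. 0.3077)
  Task 3: C/T = 10/40 = 1/4 (approx. 0.25)
Total utilization U = 3/13 + 4/13 + 1/4 = 41/52
Rounded to 4 decimal places: U = 0.7885
RM (Liu & Layland) bound for 3 tasks = 0.779763; compare with U = 41/52 (approx. 0.788462)
bound < U <= 1, so the RM sufficient condition is not met (inconclusive; an exact test such as response-time analysis is needed).

0.7885


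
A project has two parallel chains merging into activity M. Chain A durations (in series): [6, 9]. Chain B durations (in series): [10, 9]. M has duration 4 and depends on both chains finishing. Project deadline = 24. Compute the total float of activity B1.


Forward pass: ES(B1) = sum of predecessors on chain B = 0
EF = ES + duration = 0 + 10 = 10
Backward pass: LF(M) = deadline = 24; LS(M) = 24 - 4 = 20
LF(B1) = LS(M) - sum(successors on chain B) = 20 - 9 = 11
LS = LF - duration = 11 - 10 = 1
Total float = LS - ES = 1 - 0 = 1

1


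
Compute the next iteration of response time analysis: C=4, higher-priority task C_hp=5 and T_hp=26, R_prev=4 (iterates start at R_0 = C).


R_next = C + ceil(R_prev / T_hp) * C_hp
ceil(4 / 26) = ceil(0.1538) = 1
Interference = 1 * 5 = 5
R_next = 4 + 5 = 9

9


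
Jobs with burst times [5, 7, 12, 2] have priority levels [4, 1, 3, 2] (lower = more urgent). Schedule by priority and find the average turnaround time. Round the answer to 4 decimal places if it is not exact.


Sort by priority (ascending = highest first):
Order: [(1, 7), (2, 2), (3, 12), (4, 5)]
Completion times:
  Priority 1, burst=7, C=7
  Priority 2, burst=2, C=9
  Priority 3, burst=12, C=21
  Priority 4, burst=5, C=26
Average turnaround = 63/4 = 15.75

15.75


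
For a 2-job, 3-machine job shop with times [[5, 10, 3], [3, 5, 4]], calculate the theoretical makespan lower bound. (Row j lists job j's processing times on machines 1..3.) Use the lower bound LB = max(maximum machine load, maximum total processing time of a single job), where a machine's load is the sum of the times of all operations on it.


Machine loads:
  Machine 1: 5 + 3 = 8
  Machine 2: 10 + 5 = 15
  Machine 3: 3 + 4 = 7
Max machine load = 15
Job totals:
  Job 1: 18
  Job 2: 12
Max job total = 18
Lower bound = max(15, 18) = 18

18


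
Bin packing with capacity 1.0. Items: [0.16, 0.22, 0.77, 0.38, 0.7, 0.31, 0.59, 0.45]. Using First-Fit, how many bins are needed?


Place items sequentially using First-Fit:
  Item 0.16 -> new Bin 1
  Item 0.22 -> Bin 1 (now 0.38)
  Item 0.77 -> new Bin 2
  Item 0.38 -> Bin 1 (now 0.76)
  Item 0.7 -> new Bin 3
  Item 0.31 -> new Bin 4
  Item 0.59 -> Bin 4 (now 0.9)
  Item 0.45 -> new Bin 5
Total bins used = 5

5


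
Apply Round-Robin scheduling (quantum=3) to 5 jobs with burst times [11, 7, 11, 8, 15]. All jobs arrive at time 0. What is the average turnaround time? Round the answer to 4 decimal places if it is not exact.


Time quantum = 3
Execution trace:
  J1 runs 3 units, time = 3
  J2 runs 3 units, time = 6
  J3 runs 3 units, time = 9
  J4 runs 3 units, time = 12
  J5 runs 3 units, time = 15
  J1 runs 3 units, time = 18
  J2 runs 3 units, time = 21
  J3 runs 3 units, time = 24
  J4 runs 3 units, time = 27
  J5 runs 3 units, time = 30
  J1 runs 3 units, time = 33
  J2 runs 1 units, time = 34
  J3 runs 3 units, time = 37
  J4 runs 2 units, time = 39
  J5 runs 3 units, time = 42
  J1 runs 2 units, time = 44
  J3 runs 2 units, time = 46
  J5 runs 3 units, time = 49
  J5 runs 3 units, time = 52
Finish times: [44, 34, 46, 39, 52]
Average turnaround = 215/5 = 43.0

43.0


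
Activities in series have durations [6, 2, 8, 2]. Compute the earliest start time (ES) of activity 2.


Activity 2 starts after activities 1 through 1 complete.
Predecessor durations: [6]
ES = 6 = 6

6


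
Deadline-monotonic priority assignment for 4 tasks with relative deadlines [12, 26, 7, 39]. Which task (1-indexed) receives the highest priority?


Sort tasks by relative deadline (ascending):
  Task 3: deadline = 7
  Task 1: deadline = 12
  Task 2: deadline = 26
  Task 4: deadline = 39
Priority order (highest first): [3, 1, 2, 4]
Highest priority task = 3

3


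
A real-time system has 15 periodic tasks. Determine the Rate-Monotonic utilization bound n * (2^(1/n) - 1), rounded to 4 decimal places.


Compute 2^(1/15) = 1.0472941228
Subtract 1: 1.0472941228 - 1 = 0.0472941228
Multiply by n: 15 * 0.0472941228 = 0.7094118420
Round to 4 dp: 0.7094

0.7094


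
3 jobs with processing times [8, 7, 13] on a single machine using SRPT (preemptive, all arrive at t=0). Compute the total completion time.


Since all jobs arrive at t=0, SRPT equals SPT ordering.
SPT order: [7, 8, 13]
Completion times:
  Job 1: p=7, C=7
  Job 2: p=8, C=15
  Job 3: p=13, C=28
Total completion time = 7 + 15 + 28 = 50

50


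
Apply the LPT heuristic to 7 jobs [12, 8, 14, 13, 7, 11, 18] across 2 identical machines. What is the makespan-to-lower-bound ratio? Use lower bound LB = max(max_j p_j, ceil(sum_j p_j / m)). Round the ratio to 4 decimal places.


LPT order: [18, 14, 13, 12, 11, 8, 7]
Machine loads after assignment: [45, 38]
LPT makespan = 45
Lower bound = max(max_job, ceil(total/2)) = max(18, 42) = 42
Ratio = 45 / 42 = 1.0714

1.0714
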